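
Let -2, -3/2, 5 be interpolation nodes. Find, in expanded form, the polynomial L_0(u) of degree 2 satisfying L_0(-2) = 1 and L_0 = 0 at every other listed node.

L_0(u) = (2/7)u^2 - u - 15/7

L_0(u) = (u + 3/2)(u - 5) / [(-1/2)·(-7)]
       = (u^2 - (7/2)u - 15/2) / (7/2)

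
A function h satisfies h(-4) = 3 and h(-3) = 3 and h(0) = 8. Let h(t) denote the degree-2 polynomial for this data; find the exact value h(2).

Using Newton's divided-difference form:
h[-4,-3] = (3 - 3) / (-3 - (-4)) = 0
h[-3,0] = (8 - 3) / (0 - (-3)) = 5/3
h[-4,-3,0] = (5/3 - 0) / (0 - (-4)) = 5/12
h(2) = 3 + 0·(6) + (5/12)·(6)·(5) = 31/2

31/2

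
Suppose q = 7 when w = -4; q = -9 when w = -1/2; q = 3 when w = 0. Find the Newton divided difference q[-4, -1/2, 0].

50/7

q[-4,-1/2] = (-9 - 7) / (-1/2 - (-4)) = -32/7
q[-1/2,0] = (3 - (-9)) / (0 - (-1/2)) = 24
q[-4,-1/2,0] = (24 - (-32/7)) / (0 - (-4)) = 50/7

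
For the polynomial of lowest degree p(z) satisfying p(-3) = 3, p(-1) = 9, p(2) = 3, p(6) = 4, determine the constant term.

341/42

Build the Lagrange basis polynomials:
L_0(z) = (z + 1)(z - 2)(z - 6) / [-90] = -(1/90)z^3 + (7/90)z^2 - (2/45)z - 2/15
L_1(z) = (z + 3)(z - 2)(z - 6) / [42] = (1/42)z^3 - (5/42)z^2 - (2/7)z + 6/7
L_2(z) = (z + 3)(z + 1)(z - 6) / [-60] = -(1/60)z^3 + (1/30)z^2 + (7/20)z + 3/10
L_3(z) = (z + 3)(z + 1)(z - 2) / [252] = (1/252)z^3 + (1/126)z^2 - (5/252)z - 1/42
p(z) = 3·L_0 + 9·L_1 + 3·L_2 + 4·L_3
Only the constant term is needed; take it from each L_i and combine:
3·(-2/15) + 9·(6/7) + 3·(3/10) + 4·(-1/42) = 341/42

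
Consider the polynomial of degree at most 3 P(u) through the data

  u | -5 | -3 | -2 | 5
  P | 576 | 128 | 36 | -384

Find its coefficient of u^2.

Build the Lagrange basis polynomials:
L_0(u) = (u + 3)(u + 2)(u - 5) / [-60] = -(1/60)u^3 + (19/60)u + 1/2
L_1(u) = (u + 5)(u + 2)(u - 5) / [16] = (1/16)u^3 + (1/8)u^2 - (25/16)u - 25/8
L_2(u) = (u + 5)(u + 3)(u - 5) / [-21] = -(1/21)u^3 - (1/7)u^2 + (25/21)u + 25/7
L_3(u) = (u + 5)(u + 3)(u + 2) / [560] = (1/560)u^3 + (1/56)u^2 + (31/560)u + 3/56
P(u) = 576·L_0 + 128·L_1 + 36·L_2 + (-384)·L_3
Only the coefficient of u^2 is needed; take it from each L_i and combine:
576·(0) + 128·(1/8) + 36·(-1/7) + (-384)·(1/56) = 4

4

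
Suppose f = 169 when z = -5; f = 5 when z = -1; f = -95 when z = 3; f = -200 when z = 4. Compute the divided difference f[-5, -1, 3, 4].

-2

f[-5,-1] = (5 - 169) / (-1 - (-5)) = -41
f[-1,3] = (-95 - 5) / (3 - (-1)) = -25
f[3,4] = (-200 - (-95)) / (4 - 3) = -105
f[-5,-1,3] = (-25 - (-41)) / (3 - (-5)) = 2
f[-1,3,4] = (-105 - (-25)) / (4 - (-1)) = -16
f[-5,-1,3,4] = (-16 - 2) / (4 - (-5)) = -2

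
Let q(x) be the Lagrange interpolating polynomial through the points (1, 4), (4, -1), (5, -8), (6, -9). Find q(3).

34/5

Evaluate each Lagrange basis at x = 3:
L_0(3) = (-1)·(-2)·(-3)/[(-3)·(-4)·(-5)] = 1/10
L_1(3) = (2)·(-2)·(-3)/[(3)·(-1)·(-2)] = 2
L_2(3) = (2)·(-1)·(-3)/[(4)·(1)·(-1)] = -3/2
L_3(3) = (2)·(-1)·(-2)/[(5)·(2)·(1)] = 2/5
Sum: 4·(1/10) + (-1)·(2) + (-8)·(-3/2) + (-9)·(2/5) = 34/5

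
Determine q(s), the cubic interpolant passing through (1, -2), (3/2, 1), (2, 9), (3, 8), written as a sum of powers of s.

q(s) = -(32/3)s^3 + 58s^2 - (265/3)s + 39

Build the Lagrange basis polynomials:
L_0(s) = (s - 3/2)(s - 2)(s - 3) / [-1] = -s^3 + (13/2)s^2 - (27/2)s + 9
L_1(s) = (s - 1)(s - 2)(s - 3) / [3/8] = (8/3)s^3 - 16s^2 + (88/3)s - 16
L_2(s) = (s - 1)(s - 3/2)(s - 3) / [-1/2] = -2s^3 + 11s^2 - 18s + 9
L_3(s) = (s - 1)(s - 3/2)(s - 2) / [3] = (1/3)s^3 - (3/2)s^2 + (13/6)s - 1
q(s) = (-2)·L_0 + 1·L_1 + 9·L_2 + 8·L_3
  (-2)·L_0(s) = 2s^3 - 13s^2 + 27s - 18
  1·L_1(s) = (8/3)s^3 - 16s^2 + (88/3)s - 16
  9·L_2(s) = -18s^3 + 99s^2 - 162s + 81
  8·L_3(s) = (8/3)s^3 - 12s^2 + (52/3)s - 8
Adding term by term: -(32/3)s^3 + 58s^2 - (265/3)s + 39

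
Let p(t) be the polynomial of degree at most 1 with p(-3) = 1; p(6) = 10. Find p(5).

9

Evaluate each Lagrange basis at t = 5:
L_0(5) = (-1)/[(-9)] = 1/9
L_1(5) = (8)/[(9)] = 8/9
Sum: 1·(1/9) + 10·(8/9) = 9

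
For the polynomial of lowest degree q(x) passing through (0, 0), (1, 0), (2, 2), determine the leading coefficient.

L_0(x) = (x - 1)(x - 2) / [2] = (1/2)x^2 - (3/2)x + 1
L_1(x) = x(x - 2) / [-1] = -x^2 + 2x
L_2(x) = x(x - 1) / [2] = (1/2)x^2 - (1/2)x
q(x) = 0·L_0 + 0·L_1 + 2·L_2
Only the coefficient of x^2 is needed; take it from each L_i and combine:
0·(1/2) + 0·(-1) + 2·(1/2) = 1

1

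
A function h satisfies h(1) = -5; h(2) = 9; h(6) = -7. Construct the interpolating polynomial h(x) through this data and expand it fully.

h(x) = -(18/5)x^2 + (124/5)x - 131/5

Build the Lagrange basis polynomials:
L_0(x) = (x - 2)(x - 6) / [5] = (1/5)x^2 - (8/5)x + 12/5
L_1(x) = (x - 1)(x - 6) / [-4] = -(1/4)x^2 + (7/4)x - 3/2
L_2(x) = (x - 1)(x - 2) / [20] = (1/20)x^2 - (3/20)x + 1/10
h(x) = (-5)·L_0 + 9·L_1 + (-7)·L_2
  (-5)·L_0(x) = -x^2 + 8x - 12
  9·L_1(x) = -(9/4)x^2 + (63/4)x - 27/2
  (-7)·L_2(x) = -(7/20)x^2 + (21/20)x - 7/10
Adding term by term: -(18/5)x^2 + (124/5)x - 131/5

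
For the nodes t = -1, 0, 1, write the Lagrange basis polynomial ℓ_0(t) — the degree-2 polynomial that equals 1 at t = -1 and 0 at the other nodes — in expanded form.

ℓ_0(t) = t(t - 1) / [(-1)·(-2)]
       = (t^2 - t) / (2)

ℓ_0(t) = (1/2)t^2 - (1/2)t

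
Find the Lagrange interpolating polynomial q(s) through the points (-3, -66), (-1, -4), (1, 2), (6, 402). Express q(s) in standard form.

q(s) = 2s^3 - s^2 + s

L_0(s) = (s + 1)(s - 1)(s - 6) / [-72] = -(1/72)s^3 + (1/12)s^2 + (1/72)s - 1/12
L_1(s) = (s + 3)(s - 1)(s - 6) / [28] = (1/28)s^3 - (1/7)s^2 - (15/28)s + 9/14
L_2(s) = (s + 3)(s + 1)(s - 6) / [-40] = -(1/40)s^3 + (1/20)s^2 + (21/40)s + 9/20
L_3(s) = (s + 3)(s + 1)(s - 1) / [315] = (1/315)s^3 + (1/105)s^2 - (1/315)s - 1/105
q(s) = (-66)·L_0 + (-4)·L_1 + 2·L_2 + 402·L_3
  (-66)·L_0(s) = (11/12)s^3 - (11/2)s^2 - (11/12)s + 11/2
  (-4)·L_1(s) = -(1/7)s^3 + (4/7)s^2 + (15/7)s - 18/7
  2·L_2(s) = -(1/20)s^3 + (1/10)s^2 + (21/20)s + 9/10
  402·L_3(s) = (134/105)s^3 + (134/35)s^2 - (134/105)s - 134/35
Adding term by term: 2s^3 - s^2 + s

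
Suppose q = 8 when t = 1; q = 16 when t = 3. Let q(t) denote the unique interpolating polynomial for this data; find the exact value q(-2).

-4

Evaluate each Lagrange basis at t = -2:
L_0(-2) = (-5)/[(-2)] = 5/2
L_1(-2) = (-3)/[(2)] = -3/2
Sum: 8·(5/2) + 16·(-3/2) = -4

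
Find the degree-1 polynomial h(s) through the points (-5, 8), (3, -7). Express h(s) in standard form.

L_0(s) = (s - 3) / [-8] = -(1/8)s + 3/8
L_1(s) = (s + 5) / [8] = (1/8)s + 5/8
h(s) = 8·L_0 + (-7)·L_1
  8·L_0(s) = -s + 3
  (-7)·L_1(s) = -(7/8)s - 35/8
Adding term by term: -(15/8)s - 11/8

h(s) = -(15/8)s - 11/8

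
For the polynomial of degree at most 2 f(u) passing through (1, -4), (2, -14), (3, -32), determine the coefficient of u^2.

-4

L_0(u) = (u - 2)(u - 3) / [2] = (1/2)u^2 - (5/2)u + 3
L_1(u) = (u - 1)(u - 3) / [-1] = -u^2 + 4u - 3
L_2(u) = (u - 1)(u - 2) / [2] = (1/2)u^2 - (3/2)u + 1
f(u) = (-4)·L_0 + (-14)·L_1 + (-32)·L_2
Only the coefficient of u^2 is needed; take it from each L_i and combine:
(-4)·(1/2) + (-14)·(-1) + (-32)·(1/2) = -4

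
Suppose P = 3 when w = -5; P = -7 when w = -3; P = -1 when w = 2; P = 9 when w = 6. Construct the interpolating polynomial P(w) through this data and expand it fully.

P(w) = -(467/6930)w^3 + (556/1155)w^2 + (14921/6930)w - 1546/231

L_0(w) = (w + 3)(w - 2)(w - 6) / [-154] = -(1/154)w^3 + (5/154)w^2 + (6/77)w - 18/77
L_1(w) = (w + 5)(w - 2)(w - 6) / [90] = (1/90)w^3 - (1/30)w^2 - (14/45)w + 2/3
L_2(w) = (w + 5)(w + 3)(w - 6) / [-140] = -(1/140)w^3 - (1/70)w^2 + (33/140)w + 9/14
L_3(w) = (w + 5)(w + 3)(w - 2) / [396] = (1/396)w^3 + (1/66)w^2 - (1/396)w - 5/66
P(w) = 3·L_0 + (-7)·L_1 + (-1)·L_2 + 9·L_3
  3·L_0(w) = -(3/154)w^3 + (15/154)w^2 + (18/77)w - 54/77
  (-7)·L_1(w) = -(7/90)w^3 + (7/30)w^2 + (98/45)w - 14/3
  (-1)·L_2(w) = (1/140)w^3 + (1/70)w^2 - (33/140)w - 9/14
  9·L_3(w) = (1/44)w^3 + (3/22)w^2 - (1/44)w - 15/22
Adding term by term: -(467/6930)w^3 + (556/1155)w^2 + (14921/6930)w - 1546/231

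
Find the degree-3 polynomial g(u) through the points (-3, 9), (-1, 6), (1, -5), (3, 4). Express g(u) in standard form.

Newton's divided differences:
g[-3,-1] = (6 - 9) / (-1 - (-3)) = -3/2
g[-1,1] = (-5 - 6) / (1 - (-1)) = -11/2
g[1,3] = (4 - (-5)) / (3 - 1) = 9/2
g[-3,-1,1] = (-11/2 - (-3/2)) / (1 - (-3)) = -1
g[-1,1,3] = (9/2 - (-11/2)) / (3 - (-1)) = 5/2
g[-3,-1,1,3] = (5/2 - (-1)) / (3 - (-3)) = 7/12
g(u) = 9 + (-3/2)·(u + 3) + (-1)·(u + 3)(u + 1) + (7/12)·(u + 3)(u + 1)(u - 1)
Expanding: g(u) = (7/12)u^3 + (3/4)u^2 - (73/12)u - 1/4

g(u) = (7/12)u^3 + (3/4)u^2 - (73/12)u - 1/4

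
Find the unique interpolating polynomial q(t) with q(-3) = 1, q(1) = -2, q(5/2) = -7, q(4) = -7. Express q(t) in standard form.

q(t) = (313/1386)t^3 - (1615/2772)t^2 - (881/252)t + 428/231

Build the Lagrange basis polynomials:
L_0(t) = (t - 1)(t - 5/2)(t - 4) / [-154] = -(1/154)t^3 + (15/308)t^2 - (3/28)t + 5/77
L_1(t) = (t + 3)(t - 5/2)(t - 4) / [18] = (1/18)t^3 - (7/36)t^2 - (19/36)t + 5/3
L_2(t) = (t + 3)(t - 1)(t - 4) / [-99/8] = -(8/99)t^3 + (16/99)t^2 + (8/9)t - 32/33
L_3(t) = (t + 3)(t - 1)(t - 5/2) / [63/2] = (2/63)t^3 - (1/63)t^2 - (16/63)t + 5/21
q(t) = 1·L_0 + (-2)·L_1 + (-7)·L_2 + (-7)·L_3
  1·L_0(t) = -(1/154)t^3 + (15/308)t^2 - (3/28)t + 5/77
  (-2)·L_1(t) = -(1/9)t^3 + (7/18)t^2 + (19/18)t - 10/3
  (-7)·L_2(t) = (56/99)t^3 - (112/99)t^2 - (56/9)t + 224/33
  (-7)·L_3(t) = -(2/9)t^3 + (1/9)t^2 + (16/9)t - 5/3
Adding term by term: (313/1386)t^3 - (1615/2772)t^2 - (881/252)t + 428/231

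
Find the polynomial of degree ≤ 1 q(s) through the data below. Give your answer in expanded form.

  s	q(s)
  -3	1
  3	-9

Build the Lagrange basis polynomials:
L_0(s) = (s - 3) / [-6] = -(1/6)s + 1/2
L_1(s) = (s + 3) / [6] = (1/6)s + 1/2
q(s) = 1·L_0 + (-9)·L_1
  1·L_0(s) = -(1/6)s + 1/2
  (-9)·L_1(s) = -(3/2)s - 9/2
Adding term by term: -(5/3)s - 4

q(s) = -(5/3)s - 4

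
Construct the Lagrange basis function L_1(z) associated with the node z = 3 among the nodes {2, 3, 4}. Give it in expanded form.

L_1(z) = (z - 2)(z - 4) / [(1)·(-1)]
       = (z^2 - 6z + 8) / (-1)

L_1(z) = -z^2 + 6z - 8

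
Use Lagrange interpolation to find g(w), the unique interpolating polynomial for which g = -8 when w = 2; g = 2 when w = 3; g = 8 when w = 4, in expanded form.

Build the Lagrange basis polynomials:
L_0(w) = (w - 3)(w - 4) / [2] = (1/2)w^2 - (7/2)w + 6
L_1(w) = (w - 2)(w - 4) / [-1] = -w^2 + 6w - 8
L_2(w) = (w - 2)(w - 3) / [2] = (1/2)w^2 - (5/2)w + 3
g(w) = (-8)·L_0 + 2·L_1 + 8·L_2
  (-8)·L_0(w) = -4w^2 + 28w - 48
  2·L_1(w) = -2w^2 + 12w - 16
  8·L_2(w) = 4w^2 - 20w + 24
Adding term by term: -2w^2 + 20w - 40

g(w) = -2w^2 + 20w - 40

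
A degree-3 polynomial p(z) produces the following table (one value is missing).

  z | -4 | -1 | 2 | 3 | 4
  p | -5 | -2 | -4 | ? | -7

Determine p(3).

The 4 known values determine p uniquely (degree ≤ 3).
Evaluate each Lagrange basis at z = 3:
L_0(3) = (4)·(1)·(-1)/[(-3)·(-6)·(-8)] = 1/36
L_1(3) = (7)·(1)·(-1)/[(3)·(-3)·(-5)] = -7/45
L_2(3) = (7)·(4)·(-1)/[(6)·(3)·(-2)] = 7/9
L_3(3) = (7)·(4)·(1)/[(8)·(5)·(2)] = 7/20
Sum: (-5)·(1/36) + (-2)·(-7/45) + (-4)·(7/9) + (-7)·(7/20) = -97/18

-97/18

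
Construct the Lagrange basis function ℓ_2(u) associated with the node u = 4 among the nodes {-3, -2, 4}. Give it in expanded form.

ℓ_2(u) = (1/42)u^2 + (5/42)u + 1/7

ℓ_2(u) = (u + 3)(u + 2) / [(7)·(6)]
       = (u^2 + 5u + 6) / (42)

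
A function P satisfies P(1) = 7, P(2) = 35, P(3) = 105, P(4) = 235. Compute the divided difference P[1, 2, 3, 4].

3

P[1,2] = (35 - 7) / (2 - 1) = 28
P[2,3] = (105 - 35) / (3 - 2) = 70
P[3,4] = (235 - 105) / (4 - 3) = 130
P[1,2,3] = (70 - 28) / (3 - 1) = 21
P[2,3,4] = (130 - 70) / (4 - 2) = 30
P[1,2,3,4] = (30 - 21) / (4 - 1) = 3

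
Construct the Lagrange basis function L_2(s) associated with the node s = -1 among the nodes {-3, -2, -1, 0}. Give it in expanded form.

L_2(s) = -(1/2)s^3 - (5/2)s^2 - 3s

L_2(s) = (s + 3)(s + 2)s / [(2)·(1)·(-1)]
       = (s^3 + 5s^2 + 6s) / (-2)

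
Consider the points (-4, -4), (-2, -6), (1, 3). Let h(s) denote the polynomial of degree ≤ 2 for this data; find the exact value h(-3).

-29/5

Evaluate each Lagrange basis at s = -3:
L_0(-3) = (-1)·(-4)/[(-2)·(-5)] = 2/5
L_1(-3) = (1)·(-4)/[(2)·(-3)] = 2/3
L_2(-3) = (1)·(-1)/[(5)·(3)] = -1/15
Sum: (-4)·(2/5) + (-6)·(2/3) + 3·(-1/15) = -29/5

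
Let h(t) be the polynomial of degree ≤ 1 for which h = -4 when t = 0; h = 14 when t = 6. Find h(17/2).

43/2

L_0(17/2) = (5/2)/[(-6)] = -5/12
L_1(17/2) = (17/2)/[(6)] = 17/12
Sum: (-4)·(-5/12) + 14·(17/12) = 43/2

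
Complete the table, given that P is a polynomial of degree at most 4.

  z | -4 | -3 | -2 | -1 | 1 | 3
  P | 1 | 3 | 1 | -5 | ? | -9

The 5 known values determine P uniquely (degree ≤ 4).
Evaluate each Lagrange basis at z = 1:
L_0(1) = (4)·(3)·(2)·(-2)/[(-1)·(-2)·(-3)·(-7)] = -8/7
L_1(1) = (5)·(3)·(2)·(-2)/[(1)·(-1)·(-2)·(-6)] = 5
L_2(1) = (5)·(4)·(2)·(-2)/[(2)·(1)·(-1)·(-5)] = -8
L_3(1) = (5)·(4)·(3)·(-2)/[(3)·(2)·(1)·(-4)] = 5
L_4(1) = (5)·(4)·(3)·(2)/[(7)·(6)·(5)·(4)] = 1/7
Sum: 1·(-8/7) + 3·(5) + 1·(-8) + (-5)·(5) + (-9)·(1/7) = -143/7

-143/7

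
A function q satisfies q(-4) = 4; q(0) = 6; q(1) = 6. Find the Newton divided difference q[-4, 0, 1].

q[-4,0] = (6 - 4) / (0 - (-4)) = 1/2
q[0,1] = (6 - 6) / (1 - 0) = 0
q[-4,0,1] = (0 - 1/2) / (1 - (-4)) = -1/10

-1/10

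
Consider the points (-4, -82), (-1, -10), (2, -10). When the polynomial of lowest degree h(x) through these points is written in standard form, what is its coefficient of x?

L_0(x) = (x + 1)(x - 2) / [18] = (1/18)x^2 - (1/18)x - 1/9
L_1(x) = (x + 4)(x - 2) / [-9] = -(1/9)x^2 - (2/9)x + 8/9
L_2(x) = (x + 4)(x + 1) / [18] = (1/18)x^2 + (5/18)x + 2/9
h(x) = (-82)·L_0 + (-10)·L_1 + (-10)·L_2
Only the coefficient of x is needed; take it from each L_i and combine:
(-82)·(-1/18) + (-10)·(-2/9) + (-10)·(5/18) = 4

4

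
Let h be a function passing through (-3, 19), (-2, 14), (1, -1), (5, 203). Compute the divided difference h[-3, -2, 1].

0

h[-3,-2] = (14 - 19) / (-2 - (-3)) = -5
h[-2,1] = (-1 - 14) / (1 - (-2)) = -5
h[-3,-2,1] = (-5 - (-5)) / (1 - (-3)) = 0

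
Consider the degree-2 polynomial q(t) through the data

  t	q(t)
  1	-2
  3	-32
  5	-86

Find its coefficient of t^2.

-3

The leading coefficient equals the top divided difference q[1,3,5].
q[1,3] = (-32 - (-2)) / (3 - 1) = -15
q[3,5] = (-86 - (-32)) / (5 - 3) = -27
q[1,3,5] = (-27 - (-15)) / (5 - 1) = -3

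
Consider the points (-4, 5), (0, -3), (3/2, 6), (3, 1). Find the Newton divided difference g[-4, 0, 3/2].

16/11

g[-4,0] = (-3 - 5) / (0 - (-4)) = -2
g[0,3/2] = (6 - (-3)) / (3/2 - 0) = 6
g[-4,0,3/2] = (6 - (-2)) / (3/2 - (-4)) = 16/11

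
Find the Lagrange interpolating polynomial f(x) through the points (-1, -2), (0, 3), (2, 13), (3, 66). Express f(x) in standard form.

f(x) = 4x^3 - 4x^2 - 3x + 3

Build the Lagrange basis polynomials:
L_0(x) = x(x - 2)(x - 3) / [-12] = -(1/12)x^3 + (5/12)x^2 - (1/2)x
L_1(x) = (x + 1)(x - 2)(x - 3) / [6] = (1/6)x^3 - (2/3)x^2 + (1/6)x + 1
L_2(x) = (x + 1)x(x - 3) / [-6] = -(1/6)x^3 + (1/3)x^2 + (1/2)x
L_3(x) = (x + 1)x(x - 2) / [12] = (1/12)x^3 - (1/12)x^2 - (1/6)x
f(x) = (-2)·L_0 + 3·L_1 + 13·L_2 + 66·L_3
  (-2)·L_0(x) = (1/6)x^3 - (5/6)x^2 + x
  3·L_1(x) = (1/2)x^3 - 2x^2 + (1/2)x + 3
  13·L_2(x) = -(13/6)x^3 + (13/3)x^2 + (13/2)x
  66·L_3(x) = (11/2)x^3 - (11/2)x^2 - 11x
Adding term by term: 4x^3 - 4x^2 - 3x + 3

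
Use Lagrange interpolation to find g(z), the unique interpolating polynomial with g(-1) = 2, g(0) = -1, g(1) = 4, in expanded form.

g(z) = 4z^2 + z - 1

L_0(z) = z(z - 1) / [2] = (1/2)z^2 - (1/2)z
L_1(z) = (z + 1)(z - 1) / [-1] = -z^2 + 1
L_2(z) = (z + 1)z / [2] = (1/2)z^2 + (1/2)z
g(z) = 2·L_0 + (-1)·L_1 + 4·L_2
  2·L_0(z) = z^2 - z
  (-1)·L_1(z) = z^2 - 1
  4·L_2(z) = 2z^2 + 2z
Adding term by term: 4z^2 + z - 1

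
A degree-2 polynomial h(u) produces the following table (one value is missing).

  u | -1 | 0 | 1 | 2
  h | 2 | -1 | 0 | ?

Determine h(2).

The 3 known values determine h uniquely (degree ≤ 2).
Evaluate each Lagrange basis at u = 2:
L_0(2) = (2)·(1)/[(-1)·(-2)] = 1
L_1(2) = (3)·(1)/[(1)·(-1)] = -3
L_2(2) = (3)·(2)/[(2)·(1)] = 3
Sum: 2·(1) + (-1)·(-3) + 0 = 5

5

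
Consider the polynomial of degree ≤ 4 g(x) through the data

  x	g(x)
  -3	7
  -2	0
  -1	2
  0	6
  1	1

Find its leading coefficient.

-1/6

The leading coefficient equals the top divided difference g[-3,-2,-1,0,1].
g[-3,-2] = (0 - 7) / (-2 - (-3)) = -7
g[-2,-1] = (2 - 0) / (-1 - (-2)) = 2
g[-1,0] = (6 - 2) / (0 - (-1)) = 4
g[0,1] = (1 - 6) / (1 - 0) = -5
g[-3,-2,-1] = (2 - (-7)) / (-1 - (-3)) = 9/2
g[-2,-1,0] = (4 - 2) / (0 - (-2)) = 1
g[-1,0,1] = (-5 - 4) / (1 - (-1)) = -9/2
g[-3,-2,-1,0] = (1 - 9/2) / (0 - (-3)) = -7/6
g[-2,-1,0,1] = (-9/2 - 1) / (1 - (-2)) = -11/6
g[-3,-2,-1,0,1] = (-11/6 - (-7/6)) / (1 - (-3)) = -1/6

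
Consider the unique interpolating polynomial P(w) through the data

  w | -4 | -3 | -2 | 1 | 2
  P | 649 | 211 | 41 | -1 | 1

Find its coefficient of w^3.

-3

L_0(w) = (w + 3)(w + 2)(w - 1)(w - 2) / [60] = (1/60)w^4 + (1/30)w^3 - (7/60)w^2 - (2/15)w + 1/5
L_1(w) = (w + 4)(w + 2)(w - 1)(w - 2) / [-20] = -(1/20)w^4 - (3/20)w^3 + (2/5)w^2 + (3/5)w - 4/5
L_2(w) = (w + 4)(w + 3)(w - 1)(w - 2) / [24] = (1/24)w^4 + (1/6)w^3 - (7/24)w^2 - (11/12)w + 1
L_3(w) = (w + 4)(w + 3)(w + 2)(w - 2) / [-60] = -(1/60)w^4 - (7/60)w^3 - (2/15)w^2 + (7/15)w + 4/5
L_4(w) = (w + 4)(w + 3)(w + 2)(w - 1) / [120] = (1/120)w^4 + (1/15)w^3 + (17/120)w^2 - (1/60)w - 1/5
P(w) = 649·L_0 + 211·L_1 + 41·L_2 + (-1)·L_3 + 1·L_4
Only the coefficient of w^3 is needed; take it from each L_i and combine:
649·(1/30) + 211·(-3/20) + 41·(1/6) + (-1)·(-7/60) + 1·(1/15) = -3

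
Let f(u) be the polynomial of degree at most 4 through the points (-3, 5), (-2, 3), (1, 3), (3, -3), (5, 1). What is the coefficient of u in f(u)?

Build the Lagrange basis polynomials:
L_0(u) = (u + 2)(u - 1)(u - 3)(u - 5) / [192] = (1/192)u^4 - (7/192)u^3 + (5/192)u^2 + (31/192)u - 5/32
L_1(u) = (u + 3)(u - 1)(u - 3)(u - 5) / [-105] = -(1/105)u^4 + (2/35)u^3 + (4/105)u^2 - (18/35)u + 3/7
L_2(u) = (u + 3)(u + 2)(u - 3)(u - 5) / [96] = (1/96)u^4 - (1/32)u^3 - (19/96)u^2 + (9/32)u + 15/16
L_3(u) = (u + 3)(u + 2)(u - 1)(u - 5) / [-120] = -(1/120)u^4 + (1/120)u^3 + (19/120)u^2 + (11/120)u - 1/4
L_4(u) = (u + 3)(u + 2)(u - 1)(u - 3) / [448] = (1/448)u^4 + (1/448)u^3 - (11/448)u^2 - (9/448)u + 9/224
f(u) = 5·L_0 + 3·L_1 + 3·L_2 + (-3)·L_3 + 1·L_4
Only the coefficient of u is needed; take it from each L_i and combine:
5·(31/192) + 3·(-18/35) + 3·(9/32) + (-3)·(11/120) + 1·(-9/448) = -157/840

-157/840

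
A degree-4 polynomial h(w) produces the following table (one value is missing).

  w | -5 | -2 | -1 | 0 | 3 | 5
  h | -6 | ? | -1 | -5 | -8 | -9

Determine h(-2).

13/4

The 5 known values determine h uniquely (degree ≤ 4).
Evaluate each Lagrange basis at w = -2:
L_0(-2) = (-1)·(-2)·(-5)·(-7)/[(-4)·(-5)·(-8)·(-10)] = 7/160
L_1(-2) = (3)·(-2)·(-5)·(-7)/[(4)·(-1)·(-4)·(-6)] = 35/16
L_2(-2) = (3)·(-1)·(-5)·(-7)/[(5)·(1)·(-3)·(-5)] = -7/5
L_3(-2) = (3)·(-1)·(-2)·(-7)/[(8)·(4)·(3)·(-2)] = 7/32
L_4(-2) = (3)·(-1)·(-2)·(-5)/[(10)·(6)·(5)·(2)] = -1/20
Sum: (-6)·(7/160) + (-1)·(35/16) + (-5)·(-7/5) + (-8)·(7/32) + (-9)·(-1/20) = 13/4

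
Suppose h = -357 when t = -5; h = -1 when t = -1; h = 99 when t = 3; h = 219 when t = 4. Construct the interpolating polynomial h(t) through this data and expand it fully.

Newton's divided differences:
h[-5,-1] = (-1 - (-357)) / (-1 - (-5)) = 89
h[-1,3] = (99 - (-1)) / (3 - (-1)) = 25
h[3,4] = (219 - 99) / (4 - 3) = 120
h[-5,-1,3] = (25 - 89) / (3 - (-5)) = -8
h[-1,3,4] = (120 - 25) / (4 - (-1)) = 19
h[-5,-1,3,4] = (19 - (-8)) / (4 - (-5)) = 3
h(t) = -357 + 89·(t + 5) + (-8)·(t + 5)(t + 1) + 3·(t + 5)(t + 1)(t - 3)
Expanding: h(t) = 3t^3 + t^2 + 2t + 3

h(t) = 3t^3 + t^2 + 2t + 3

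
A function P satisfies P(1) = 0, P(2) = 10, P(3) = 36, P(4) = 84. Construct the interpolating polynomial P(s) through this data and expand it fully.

Build the Lagrange basis polynomials:
L_0(s) = (s - 2)(s - 3)(s - 4) / [-6] = -(1/6)s^3 + (3/2)s^2 - (13/3)s + 4
L_1(s) = (s - 1)(s - 3)(s - 4) / [2] = (1/2)s^3 - 4s^2 + (19/2)s - 6
L_2(s) = (s - 1)(s - 2)(s - 4) / [-2] = -(1/2)s^3 + (7/2)s^2 - 7s + 4
L_3(s) = (s - 1)(s - 2)(s - 3) / [6] = (1/6)s^3 - s^2 + (11/6)s - 1
P(s) = 0·L_0 + 10·L_1 + 36·L_2 + 84·L_3
  0·L_0(s) = 0
  10·L_1(s) = 5s^3 - 40s^2 + 95s - 60
  36·L_2(s) = -18s^3 + 126s^2 - 252s + 144
  84·L_3(s) = 14s^3 - 84s^2 + 154s - 84
Adding term by term: s^3 + 2s^2 - 3s

P(s) = s^3 + 2s^2 - 3s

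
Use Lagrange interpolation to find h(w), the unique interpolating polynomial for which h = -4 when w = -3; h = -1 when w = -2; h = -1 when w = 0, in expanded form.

h(w) = -w^2 - 2w - 1

Build the Lagrange basis polynomials:
L_0(w) = (w + 2)w / [3] = (1/3)w^2 + (2/3)w
L_1(w) = (w + 3)w / [-2] = -(1/2)w^2 - (3/2)w
L_2(w) = (w + 3)(w + 2) / [6] = (1/6)w^2 + (5/6)w + 1
h(w) = (-4)·L_0 + (-1)·L_1 + (-1)·L_2
  (-4)·L_0(w) = -(4/3)w^2 - (8/3)w
  (-1)·L_1(w) = (1/2)w^2 + (3/2)w
  (-1)·L_2(w) = -(1/6)w^2 - (5/6)w - 1
Adding term by term: -w^2 - 2w - 1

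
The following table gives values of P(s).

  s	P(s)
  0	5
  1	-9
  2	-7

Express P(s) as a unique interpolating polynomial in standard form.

P(s) = 8s^2 - 22s + 5

Newton's divided differences:
P[0,1] = (-9 - 5) / (1 - 0) = -14
P[1,2] = (-7 - (-9)) / (2 - 1) = 2
P[0,1,2] = (2 - (-14)) / (2 - 0) = 8
P(s) = 5 + (-14)·s + 8·s(s - 1)
Expanding: P(s) = 8s^2 - 22s + 5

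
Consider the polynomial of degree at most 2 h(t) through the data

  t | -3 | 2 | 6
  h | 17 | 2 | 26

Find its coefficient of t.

-2

L_0(t) = (t - 2)(t - 6) / [45] = (1/45)t^2 - (8/45)t + 4/15
L_1(t) = (t + 3)(t - 6) / [-20] = -(1/20)t^2 + (3/20)t + 9/10
L_2(t) = (t + 3)(t - 2) / [36] = (1/36)t^2 + (1/36)t - 1/6
h(t) = 17·L_0 + 2·L_1 + 26·L_2
Only the coefficient of t is needed; take it from each L_i and combine:
17·(-8/45) + 2·(3/20) + 26·(1/36) = -2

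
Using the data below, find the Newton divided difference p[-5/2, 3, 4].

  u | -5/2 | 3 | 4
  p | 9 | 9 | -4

-2

p[-5/2,3] = (9 - 9) / (3 - (-5/2)) = 0
p[3,4] = (-4 - 9) / (4 - 3) = -13
p[-5/2,3,4] = (-13 - 0) / (4 - (-5/2)) = -2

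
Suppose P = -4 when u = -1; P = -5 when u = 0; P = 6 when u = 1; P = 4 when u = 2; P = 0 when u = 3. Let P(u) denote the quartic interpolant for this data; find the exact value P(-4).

Evaluate each Lagrange basis at u = -4:
L_0(-4) = (-4)·(-5)·(-6)·(-7)/[(-1)·(-2)·(-3)·(-4)] = 35
L_1(-4) = (-3)·(-5)·(-6)·(-7)/[(1)·(-1)·(-2)·(-3)] = -105
L_2(-4) = (-3)·(-4)·(-6)·(-7)/[(2)·(1)·(-1)·(-2)] = 126
L_3(-4) = (-3)·(-4)·(-5)·(-7)/[(3)·(2)·(1)·(-1)] = -70
L_4(-4) = (-3)·(-4)·(-5)·(-6)/[(4)·(3)·(2)·(1)] = 15
Sum: (-4)·(35) + (-5)·(-105) + 6·(126) + 4·(-70) + 0 = 861

861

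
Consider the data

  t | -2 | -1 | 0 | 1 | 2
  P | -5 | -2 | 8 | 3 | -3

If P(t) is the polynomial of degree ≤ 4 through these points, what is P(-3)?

Using Newton's divided-difference form:
P[-2,-1] = (-2 - (-5)) / (-1 - (-2)) = 3
P[-1,0] = (8 - (-2)) / (0 - (-1)) = 10
P[0,1] = (3 - 8) / (1 - 0) = -5
P[1,2] = (-3 - 3) / (2 - 1) = -6
P[-2,-1,0] = (10 - 3) / (0 - (-2)) = 7/2
P[-1,0,1] = (-5 - 10) / (1 - (-1)) = -15/2
P[0,1,2] = (-6 - (-5)) / (2 - 0) = -1/2
P[-2,-1,0,1] = (-15/2 - 7/2) / (1 - (-2)) = -11/3
P[-1,0,1,2] = (-1/2 - (-15/2)) / (2 - (-1)) = 7/3
P[-2,-1,0,1,2] = (7/3 - (-11/3)) / (2 - (-2)) = 3/2
P(-3) = -5 + 3·(-1) + (7/2)·(-1)·(-2) + (-11/3)·(-1)·(-2)·(-3) + (3/2)·(-1)·(-2)·(-3)·(-4) = 57

57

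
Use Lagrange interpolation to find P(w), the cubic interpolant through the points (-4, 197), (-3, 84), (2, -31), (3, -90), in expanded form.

P(w) = -3w^3 - 2w - 3

L_0(w) = (w + 3)(w - 2)(w - 3) / [-42] = -(1/42)w^3 + (1/21)w^2 + (3/14)w - 3/7
L_1(w) = (w + 4)(w - 2)(w - 3) / [30] = (1/30)w^3 - (1/30)w^2 - (7/15)w + 4/5
L_2(w) = (w + 4)(w + 3)(w - 3) / [-30] = -(1/30)w^3 - (2/15)w^2 + (3/10)w + 6/5
L_3(w) = (w + 4)(w + 3)(w - 2) / [42] = (1/42)w^3 + (5/42)w^2 - (1/21)w - 4/7
P(w) = 197·L_0 + 84·L_1 + (-31)·L_2 + (-90)·L_3
  197·L_0(w) = -(197/42)w^3 + (197/21)w^2 + (591/14)w - 591/7
  84·L_1(w) = (14/5)w^3 - (14/5)w^2 - (196/5)w + 336/5
  (-31)·L_2(w) = (31/30)w^3 + (62/15)w^2 - (93/10)w - 186/5
  (-90)·L_3(w) = -(15/7)w^3 - (75/7)w^2 + (30/7)w + 360/7
Adding term by term: -3w^3 - 2w - 3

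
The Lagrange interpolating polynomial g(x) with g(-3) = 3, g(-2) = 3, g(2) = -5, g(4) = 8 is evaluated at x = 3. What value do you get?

-17/14

L_0(3) = (5)·(1)·(-1)/[(-1)·(-5)·(-7)] = 1/7
L_1(3) = (6)·(1)·(-1)/[(1)·(-4)·(-6)] = -1/4
L_2(3) = (6)·(5)·(-1)/[(5)·(4)·(-2)] = 3/4
L_3(3) = (6)·(5)·(1)/[(7)·(6)·(2)] = 5/14
Sum: 3·(1/7) + 3·(-1/4) + (-5)·(3/4) + 8·(5/14) = -17/14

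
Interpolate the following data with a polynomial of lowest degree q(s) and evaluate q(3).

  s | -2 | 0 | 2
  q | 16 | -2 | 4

16

L_0(3) = (3)·(1)/[(-2)·(-4)] = 3/8
L_1(3) = (5)·(1)/[(2)·(-2)] = -5/4
L_2(3) = (5)·(3)/[(4)·(2)] = 15/8
Sum: 16·(3/8) + (-2)·(-5/4) + 4·(15/8) = 16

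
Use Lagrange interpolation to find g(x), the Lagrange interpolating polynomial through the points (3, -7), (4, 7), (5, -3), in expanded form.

g(x) = -12x^2 + 98x - 193

L_0(x) = (x - 4)(x - 5) / [2] = (1/2)x^2 - (9/2)x + 10
L_1(x) = (x - 3)(x - 5) / [-1] = -x^2 + 8x - 15
L_2(x) = (x - 3)(x - 4) / [2] = (1/2)x^2 - (7/2)x + 6
g(x) = (-7)·L_0 + 7·L_1 + (-3)·L_2
  (-7)·L_0(x) = -(7/2)x^2 + (63/2)x - 70
  7·L_1(x) = -7x^2 + 56x - 105
  (-3)·L_2(x) = -(3/2)x^2 + (21/2)x - 18
Adding term by term: -12x^2 + 98x - 193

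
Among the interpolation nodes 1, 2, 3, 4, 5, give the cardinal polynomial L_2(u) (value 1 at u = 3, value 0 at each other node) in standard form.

L_2(u) = (u - 1)(u - 2)(u - 4)(u - 5) / [(2)·(1)·(-1)·(-2)]
       = (u^4 - 12u^3 + 49u^2 - 78u + 40) / (4)

L_2(u) = (1/4)u^4 - 3u^3 + (49/4)u^2 - (39/2)u + 10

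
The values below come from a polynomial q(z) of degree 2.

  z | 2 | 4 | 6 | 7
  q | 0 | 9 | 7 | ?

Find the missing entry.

The 3 known values determine q uniquely (degree ≤ 2).
L_0(7) = (3)·(1)/[(-2)·(-4)] = 3/8
L_1(7) = (5)·(1)/[(2)·(-2)] = -5/4
L_2(7) = (5)·(3)/[(4)·(2)] = 15/8
Sum: 0 + 9·(-5/4) + 7·(15/8) = 15/8

15/8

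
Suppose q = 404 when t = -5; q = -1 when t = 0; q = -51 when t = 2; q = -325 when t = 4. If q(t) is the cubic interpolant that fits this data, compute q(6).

-1015

Evaluate each Lagrange basis at t = 6:
L_0(6) = (6)·(4)·(2)/[(-5)·(-7)·(-9)] = -16/105
L_1(6) = (11)·(4)·(2)/[(5)·(-2)·(-4)] = 11/5
L_2(6) = (11)·(6)·(2)/[(7)·(2)·(-2)] = -33/7
L_3(6) = (11)·(6)·(4)/[(9)·(4)·(2)] = 11/3
Sum: 404·(-16/105) + (-1)·(11/5) + (-51)·(-33/7) + (-325)·(11/3) = -1015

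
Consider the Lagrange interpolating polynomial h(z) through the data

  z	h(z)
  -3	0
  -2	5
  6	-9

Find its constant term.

Build the Lagrange basis polynomials:
L_0(z) = (z + 2)(z - 6) / [9] = (1/9)z^2 - (4/9)z - 4/3
L_1(z) = (z + 3)(z - 6) / [-8] = -(1/8)z^2 + (3/8)z + 9/4
L_2(z) = (z + 3)(z + 2) / [72] = (1/72)z^2 + (5/72)z + 1/12
h(z) = 0·L_0 + 5·L_1 + (-9)·L_2
Only the constant term is needed; take it from each L_i and combine:
0·(-4/3) + 5·(9/4) + (-9)·(1/12) = 21/2

21/2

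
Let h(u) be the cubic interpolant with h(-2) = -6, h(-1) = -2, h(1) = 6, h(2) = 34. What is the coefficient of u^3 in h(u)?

The leading coefficient equals the top divided difference h[-2,-1,1,2].
h[-2,-1] = (-2 - (-6)) / (-1 - (-2)) = 4
h[-1,1] = (6 - (-2)) / (1 - (-1)) = 4
h[1,2] = (34 - 6) / (2 - 1) = 28
h[-2,-1,1] = (4 - 4) / (1 - (-2)) = 0
h[-1,1,2] = (28 - 4) / (2 - (-1)) = 8
h[-2,-1,1,2] = (8 - 0) / (2 - (-2)) = 2

2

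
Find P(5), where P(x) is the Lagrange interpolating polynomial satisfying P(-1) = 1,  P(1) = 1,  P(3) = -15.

-47

Evaluate each Lagrange basis at x = 5:
L_0(5) = (4)·(2)/[(-2)·(-4)] = 1
L_1(5) = (6)·(2)/[(2)·(-2)] = -3
L_2(5) = (6)·(4)/[(4)·(2)] = 3
Sum: 1·(1) + 1·(-3) + (-15)·(3) = -47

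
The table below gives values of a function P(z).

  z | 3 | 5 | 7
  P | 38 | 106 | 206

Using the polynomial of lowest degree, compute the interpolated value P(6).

Evaluate each Lagrange basis at z = 6:
L_0(6) = (1)·(-1)/[(-2)·(-4)] = -1/8
L_1(6) = (3)·(-1)/[(2)·(-2)] = 3/4
L_2(6) = (3)·(1)/[(4)·(2)] = 3/8
Sum: 38·(-1/8) + 106·(3/4) + 206·(3/8) = 152

152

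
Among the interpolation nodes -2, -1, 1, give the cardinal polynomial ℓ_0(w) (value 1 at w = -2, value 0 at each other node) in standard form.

ℓ_0(w) = (1/3)w^2 - 1/3

ℓ_0(w) = (w + 1)(w - 1) / [(-1)·(-3)]
       = (w^2 - 1) / (3)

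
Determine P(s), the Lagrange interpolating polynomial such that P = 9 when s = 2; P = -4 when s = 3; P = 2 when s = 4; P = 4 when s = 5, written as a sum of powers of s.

L_0(s) = (s - 3)(s - 4)(s - 5) / [-6] = -(1/6)s^3 + 2s^2 - (47/6)s + 10
L_1(s) = (s - 2)(s - 4)(s - 5) / [2] = (1/2)s^3 - (11/2)s^2 + 19s - 20
L_2(s) = (s - 2)(s - 3)(s - 5) / [-2] = -(1/2)s^3 + 5s^2 - (31/2)s + 15
L_3(s) = (s - 2)(s - 3)(s - 4) / [6] = (1/6)s^3 - (3/2)s^2 + (13/3)s - 4
P(s) = 9·L_0 + (-4)·L_1 + 2·L_2 + 4·L_3
  9·L_0(s) = -(3/2)s^3 + 18s^2 - (141/2)s + 90
  (-4)·L_1(s) = -2s^3 + 22s^2 - 76s + 80
  2·L_2(s) = -s^3 + 10s^2 - 31s + 30
  4·L_3(s) = (2/3)s^3 - 6s^2 + (52/3)s - 16
Adding term by term: -(23/6)s^3 + 44s^2 - (961/6)s + 184

P(s) = -(23/6)s^3 + 44s^2 - (961/6)s + 184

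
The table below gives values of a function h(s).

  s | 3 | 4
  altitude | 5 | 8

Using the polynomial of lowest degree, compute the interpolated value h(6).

14

L_0(6) = (2)/[(-1)] = -2
L_1(6) = (3)/[(1)] = 3
Sum: 5·(-2) + 8·(3) = 14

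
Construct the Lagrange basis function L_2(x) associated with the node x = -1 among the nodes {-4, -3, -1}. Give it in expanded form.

L_2(x) = (x + 4)(x + 3) / [(3)·(2)]
       = (x^2 + 7x + 12) / (6)

L_2(x) = (1/6)x^2 + (7/6)x + 2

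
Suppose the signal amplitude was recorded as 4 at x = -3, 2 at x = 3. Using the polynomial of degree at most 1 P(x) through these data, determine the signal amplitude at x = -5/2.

L_0(-5/2) = (-11/2)/[(-6)] = 11/12
L_1(-5/2) = (1/2)/[(6)] = 1/12
Sum: 4·(11/12) + 2·(1/12) = 23/6

23/6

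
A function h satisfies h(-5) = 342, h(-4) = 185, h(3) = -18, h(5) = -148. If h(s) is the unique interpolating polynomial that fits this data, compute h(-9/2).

1023/4

Using Newton's divided-difference form:
h[-5,-4] = (185 - 342) / (-4 - (-5)) = -157
h[-4,3] = (-18 - 185) / (3 - (-4)) = -29
h[3,5] = (-148 - (-18)) / (5 - 3) = -65
h[-5,-4,3] = (-29 - (-157)) / (3 - (-5)) = 16
h[-4,3,5] = (-65 - (-29)) / (5 - (-4)) = -4
h[-5,-4,3,5] = (-4 - 16) / (5 - (-5)) = -2
h(-9/2) = 342 + (-157)·(1/2) + 16·(1/2)·(-1/2) + (-2)·(1/2)·(-1/2)·(-15/2) = 1023/4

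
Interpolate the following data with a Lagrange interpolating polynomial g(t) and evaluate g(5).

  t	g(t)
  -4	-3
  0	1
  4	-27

Evaluate each Lagrange basis at t = 5:
L_0(5) = (5)·(1)/[(-4)·(-8)] = 5/32
L_1(5) = (9)·(1)/[(4)·(-4)] = -9/16
L_2(5) = (9)·(5)/[(8)·(4)] = 45/32
Sum: (-3)·(5/32) + 1·(-9/16) + (-27)·(45/32) = -39

-39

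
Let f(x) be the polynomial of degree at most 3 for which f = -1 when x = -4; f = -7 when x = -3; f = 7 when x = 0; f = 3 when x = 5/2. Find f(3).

Evaluate each Lagrange basis at x = 3:
L_0(3) = (6)·(3)·(1/2)/[(-1)·(-4)·(-13/2)] = -9/26
L_1(3) = (7)·(3)·(1/2)/[(1)·(-3)·(-11/2)] = 7/11
L_2(3) = (7)·(6)·(1/2)/[(4)·(3)·(-5/2)] = -7/10
L_3(3) = (7)·(6)·(3)/[(13/2)·(11/2)·(5/2)] = 1008/715
Sum: (-1)·(-9/26) + (-7)·(7/11) + 7·(-7/10) + 3·(1008/715) = -3417/715

-3417/715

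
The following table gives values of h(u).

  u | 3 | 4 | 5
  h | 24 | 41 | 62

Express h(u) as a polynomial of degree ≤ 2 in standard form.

Build the Lagrange basis polynomials:
L_0(u) = (u - 4)(u - 5) / [2] = (1/2)u^2 - (9/2)u + 10
L_1(u) = (u - 3)(u - 5) / [-1] = -u^2 + 8u - 15
L_2(u) = (u - 3)(u - 4) / [2] = (1/2)u^2 - (7/2)u + 6
h(u) = 24·L_0 + 41·L_1 + 62·L_2
  24·L_0(u) = 12u^2 - 108u + 240
  41·L_1(u) = -41u^2 + 328u - 615
  62·L_2(u) = 31u^2 - 217u + 372
Adding term by term: 2u^2 + 3u - 3

h(u) = 2u^2 + 3u - 3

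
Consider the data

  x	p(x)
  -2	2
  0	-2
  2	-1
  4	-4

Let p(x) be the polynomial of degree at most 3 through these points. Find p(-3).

139/16

Evaluate each Lagrange basis at x = -3:
L_0(-3) = (-3)·(-5)·(-7)/[(-2)·(-4)·(-6)] = 35/16
L_1(-3) = (-1)·(-5)·(-7)/[(2)·(-2)·(-4)] = -35/16
L_2(-3) = (-1)·(-3)·(-7)/[(4)·(2)·(-2)] = 21/16
L_3(-3) = (-1)·(-3)·(-5)/[(6)·(4)·(2)] = -5/16
Sum: 2·(35/16) + (-2)·(-35/16) + (-1)·(21/16) + (-4)·(-5/16) = 139/16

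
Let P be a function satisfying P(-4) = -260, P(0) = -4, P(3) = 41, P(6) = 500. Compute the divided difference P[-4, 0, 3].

-7

P[-4,0] = (-4 - (-260)) / (0 - (-4)) = 64
P[0,3] = (41 - (-4)) / (3 - 0) = 15
P[-4,0,3] = (15 - 64) / (3 - (-4)) = -7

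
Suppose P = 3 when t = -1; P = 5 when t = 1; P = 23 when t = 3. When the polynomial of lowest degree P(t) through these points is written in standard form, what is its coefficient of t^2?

L_0(t) = (t - 1)(t - 3) / [8] = (1/8)t^2 - (1/2)t + 3/8
L_1(t) = (t + 1)(t - 3) / [-4] = -(1/4)t^2 + (1/2)t + 3/4
L_2(t) = (t + 1)(t - 1) / [8] = (1/8)t^2 - 1/8
P(t) = 3·L_0 + 5·L_1 + 23·L_2
Only the coefficient of t^2 is needed; take it from each L_i and combine:
3·(1/8) + 5·(-1/4) + 23·(1/8) = 2

2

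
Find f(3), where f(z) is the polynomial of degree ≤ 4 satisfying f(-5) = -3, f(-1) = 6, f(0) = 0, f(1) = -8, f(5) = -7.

-21

Evaluate each Lagrange basis at z = 3:
L_0(3) = (4)·(3)·(2)·(-2)/[(-4)·(-5)·(-6)·(-10)] = -1/25
L_1(3) = (8)·(3)·(2)·(-2)/[(4)·(-1)·(-2)·(-6)] = 2
L_2(3) = (8)·(4)·(2)·(-2)/[(5)·(1)·(-1)·(-5)] = -128/25
L_3(3) = (8)·(4)·(3)·(-2)/[(6)·(2)·(1)·(-4)] = 4
L_4(3) = (8)·(4)·(3)·(2)/[(10)·(6)·(5)·(4)] = 4/25
Sum: (-3)·(-1/25) + 6·(2) + 0 + (-8)·(4) + (-7)·(4/25) = -21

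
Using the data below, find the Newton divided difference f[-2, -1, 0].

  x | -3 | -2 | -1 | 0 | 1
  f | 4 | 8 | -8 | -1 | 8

23/2

f[-2,-1] = (-8 - 8) / (-1 - (-2)) = -16
f[-1,0] = (-1 - (-8)) / (0 - (-1)) = 7
f[-2,-1,0] = (7 - (-16)) / (0 - (-2)) = 23/2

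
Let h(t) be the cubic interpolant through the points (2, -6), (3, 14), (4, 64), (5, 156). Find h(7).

Using Newton's divided-difference form:
h[2,3] = (14 - (-6)) / (3 - 2) = 20
h[3,4] = (64 - 14) / (4 - 3) = 50
h[4,5] = (156 - 64) / (5 - 4) = 92
h[2,3,4] = (50 - 20) / (4 - 2) = 15
h[3,4,5] = (92 - 50) / (5 - 3) = 21
h[2,3,4,5] = (21 - 15) / (5 - 2) = 2
h(7) = -6 + 20·(5) + 15·(5)·(4) + 2·(5)·(4)·(3) = 514

514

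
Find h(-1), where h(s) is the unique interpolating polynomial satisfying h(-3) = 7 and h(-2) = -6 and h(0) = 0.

L_0(-1) = (1)·(-1)/[(-1)·(-3)] = -1/3
L_1(-1) = (2)·(-1)/[(1)·(-2)] = 1
L_2(-1) = (2)·(1)/[(3)·(2)] = 1/3
Sum: 7·(-1/3) + (-6)·(1) + 0 = -25/3

-25/3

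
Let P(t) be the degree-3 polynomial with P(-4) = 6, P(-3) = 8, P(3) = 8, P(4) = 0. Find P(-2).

21/2

Evaluate each Lagrange basis at t = -2:
L_0(-2) = (1)·(-5)·(-6)/[(-1)·(-7)·(-8)] = -15/28
L_1(-2) = (2)·(-5)·(-6)/[(1)·(-6)·(-7)] = 10/7
L_2(-2) = (2)·(1)·(-6)/[(7)·(6)·(-1)] = 2/7
L_3(-2) = (2)·(1)·(-5)/[(8)·(7)·(1)] = -5/28
Sum: 6·(-15/28) + 8·(10/7) + 8·(2/7) + 0 = 21/2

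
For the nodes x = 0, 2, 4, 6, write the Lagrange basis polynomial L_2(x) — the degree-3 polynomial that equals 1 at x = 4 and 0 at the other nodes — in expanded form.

L_2(x) = -(1/16)x^3 + (1/2)x^2 - (3/4)x

L_2(x) = x(x - 2)(x - 6) / [(4)·(2)·(-2)]
       = (x^3 - 8x^2 + 12x) / (-16)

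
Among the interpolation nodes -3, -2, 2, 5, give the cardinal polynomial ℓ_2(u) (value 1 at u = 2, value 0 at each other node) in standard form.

ℓ_2(u) = -(1/60)u^3 + (19/60)u + 1/2

ℓ_2(u) = (u + 3)(u + 2)(u - 5) / [(5)·(4)·(-3)]
       = (u^3 - 19u - 30) / (-60)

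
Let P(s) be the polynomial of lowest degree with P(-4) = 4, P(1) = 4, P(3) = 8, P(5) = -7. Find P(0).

-29/42

L_0(0) = (-1)·(-3)·(-5)/[(-5)·(-7)·(-9)] = 1/21
L_1(0) = (4)·(-3)·(-5)/[(5)·(-2)·(-4)] = 3/2
L_2(0) = (4)·(-1)·(-5)/[(7)·(2)·(-2)] = -5/7
L_3(0) = (4)·(-1)·(-3)/[(9)·(4)·(2)] = 1/6
Sum: 4·(1/21) + 4·(3/2) + 8·(-5/7) + (-7)·(1/6) = -29/42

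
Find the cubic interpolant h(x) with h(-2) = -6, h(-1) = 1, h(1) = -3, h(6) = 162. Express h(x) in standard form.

h(x) = x^3 - x^2 - 3x

L_0(x) = (x + 1)(x - 1)(x - 6) / [-24] = -(1/24)x^3 + (1/4)x^2 + (1/24)x - 1/4
L_1(x) = (x + 2)(x - 1)(x - 6) / [14] = (1/14)x^3 - (5/14)x^2 - (4/7)x + 6/7
L_2(x) = (x + 2)(x + 1)(x - 6) / [-30] = -(1/30)x^3 + (1/10)x^2 + (8/15)x + 2/5
L_3(x) = (x + 2)(x + 1)(x - 1) / [280] = (1/280)x^3 + (1/140)x^2 - (1/280)x - 1/140
h(x) = (-6)·L_0 + 1·L_1 + (-3)·L_2 + 162·L_3
  (-6)·L_0(x) = (1/4)x^3 - (3/2)x^2 - (1/4)x + 3/2
  1·L_1(x) = (1/14)x^3 - (5/14)x^2 - (4/7)x + 6/7
  (-3)·L_2(x) = (1/10)x^3 - (3/10)x^2 - (8/5)x - 6/5
  162·L_3(x) = (81/140)x^3 + (81/70)x^2 - (81/140)x - 81/70
Adding term by term: x^3 - x^2 - 3x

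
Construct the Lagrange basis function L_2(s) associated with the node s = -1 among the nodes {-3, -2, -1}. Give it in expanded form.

L_2(s) = (1/2)s^2 + (5/2)s + 3

L_2(s) = (s + 3)(s + 2) / [(2)·(1)]
       = (s^2 + 5s + 6) / (2)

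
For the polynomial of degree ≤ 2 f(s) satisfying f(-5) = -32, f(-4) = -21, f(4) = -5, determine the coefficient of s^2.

-1

Build the Lagrange basis polynomials:
L_0(s) = (s + 4)(s - 4) / [9] = (1/9)s^2 - 16/9
L_1(s) = (s + 5)(s - 4) / [-8] = -(1/8)s^2 - (1/8)s + 5/2
L_2(s) = (s + 5)(s + 4) / [72] = (1/72)s^2 + (1/8)s + 5/18
f(s) = (-32)·L_0 + (-21)·L_1 + (-5)·L_2
Only the coefficient of s^2 is needed; take it from each L_i and combine:
(-32)·(1/9) + (-21)·(-1/8) + (-5)·(1/72) = -1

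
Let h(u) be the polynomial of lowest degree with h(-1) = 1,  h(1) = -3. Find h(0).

-1

Evaluate each Lagrange basis at u = 0:
L_0(0) = (-1)/[(-2)] = 1/2
L_1(0) = (1)/[(2)] = 1/2
Sum: 1·(1/2) + (-3)·(1/2) = -1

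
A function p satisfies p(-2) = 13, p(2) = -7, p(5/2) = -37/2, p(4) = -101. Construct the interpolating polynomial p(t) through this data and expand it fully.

p(t) = -2t^3 + t^2 + 3t - 1

L_0(t) = (t - 2)(t - 5/2)(t - 4) / [-108] = -(1/108)t^3 + (17/216)t^2 - (23/108)t + 5/27
L_1(t) = (t + 2)(t - 5/2)(t - 4) / [4] = (1/4)t^3 - (9/8)t^2 - (3/4)t + 5
L_2(t) = (t + 2)(t - 2)(t - 4) / [-27/8] = -(8/27)t^3 + (32/27)t^2 + (32/27)t - 128/27
L_3(t) = (t + 2)(t - 2)(t - 5/2) / [18] = (1/18)t^3 - (5/36)t^2 - (2/9)t + 5/9
p(t) = 13·L_0 + (-7)·L_1 + (-37/2)·L_2 + (-101)·L_3
  13·L_0(t) = -(13/108)t^3 + (221/216)t^2 - (299/108)t + 65/27
  (-7)·L_1(t) = -(7/4)t^3 + (63/8)t^2 + (21/4)t - 35
  (-37/2)·L_2(t) = (148/27)t^3 - (592/27)t^2 - (592/27)t + 2368/27
  (-101)·L_3(t) = -(101/18)t^3 + (505/36)t^2 + (202/9)t - 505/9
Adding term by term: -2t^3 + t^2 + 3t - 1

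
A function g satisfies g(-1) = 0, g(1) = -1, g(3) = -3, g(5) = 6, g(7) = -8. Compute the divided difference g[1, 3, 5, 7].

g[1,3] = (-3 - (-1)) / (3 - 1) = -1
g[3,5] = (6 - (-3)) / (5 - 3) = 9/2
g[5,7] = (-8 - 6) / (7 - 5) = -7
g[1,3,5] = (9/2 - (-1)) / (5 - 1) = 11/8
g[3,5,7] = (-7 - 9/2) / (7 - 3) = -23/8
g[1,3,5,7] = (-23/8 - 11/8) / (7 - 1) = -17/24

-17/24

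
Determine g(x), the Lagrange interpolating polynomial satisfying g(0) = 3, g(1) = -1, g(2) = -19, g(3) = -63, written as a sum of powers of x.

Build the Lagrange basis polynomials:
L_0(x) = (x - 1)(x - 2)(x - 3) / [-6] = -(1/6)x^3 + x^2 - (11/6)x + 1
L_1(x) = x(x - 2)(x - 3) / [2] = (1/2)x^3 - (5/2)x^2 + 3x
L_2(x) = x(x - 1)(x - 3) / [-2] = -(1/2)x^3 + 2x^2 - (3/2)x
L_3(x) = x(x - 1)(x - 2) / [6] = (1/6)x^3 - (1/2)x^2 + (1/3)x
g(x) = 3·L_0 + (-1)·L_1 + (-19)·L_2 + (-63)·L_3
  3·L_0(x) = -(1/2)x^3 + 3x^2 - (11/2)x + 3
  (-1)·L_1(x) = -(1/2)x^3 + (5/2)x^2 - 3x
  (-19)·L_2(x) = (19/2)x^3 - 38x^2 + (57/2)x
  (-63)·L_3(x) = -(21/2)x^3 + (63/2)x^2 - 21x
Adding term by term: -2x^3 - x^2 - x + 3

g(x) = -2x^3 - x^2 - x + 3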